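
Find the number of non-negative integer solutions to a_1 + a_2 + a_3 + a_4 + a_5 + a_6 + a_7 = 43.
C(43+7-1, 7-1) = C(49, 6) = 13983816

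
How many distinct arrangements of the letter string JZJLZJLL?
8! / (3! × 2! × 3!) = 560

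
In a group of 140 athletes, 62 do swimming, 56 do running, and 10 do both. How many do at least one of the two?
|A∪B| = |A| + |B| - |A∩B| = 62 + 56 - 10 = 108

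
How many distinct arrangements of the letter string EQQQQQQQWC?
10! / (7! × 1! × 1! × 1!) = 720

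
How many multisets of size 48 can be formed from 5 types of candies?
C(48+5-1, 5-1) = C(52, 4) = 270725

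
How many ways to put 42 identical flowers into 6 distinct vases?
C(42+6-1, 6-1) = C(47, 5) = 1533939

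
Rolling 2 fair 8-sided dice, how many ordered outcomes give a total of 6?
Coefficient of x^6 in (x + x² + ... + x^8)^2. By inclusion-exclusion on dice exceeding 8: Σ_j (-1)^j C(2,j)·C(6-1-8j, 1) = C(2,0)·C(5,1) = 1·5 = 5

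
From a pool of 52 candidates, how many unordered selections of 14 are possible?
C(52,14) = 52!/(14!×38!) = 1768966344600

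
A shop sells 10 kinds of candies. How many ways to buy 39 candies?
C(39+10-1, 10-1) = C(48, 9) = 1677106640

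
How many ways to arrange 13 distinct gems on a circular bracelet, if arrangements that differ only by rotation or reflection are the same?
(13-1)!/2 = 479001600/2 = 239500800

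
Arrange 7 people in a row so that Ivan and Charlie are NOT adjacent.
Total - adjacent = 7! - (7-1)!×2 = 5040 - 1440 = 3600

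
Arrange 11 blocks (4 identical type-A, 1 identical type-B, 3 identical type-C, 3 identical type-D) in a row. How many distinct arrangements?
11! / (4! × 1! × 3! × 3!) = 46200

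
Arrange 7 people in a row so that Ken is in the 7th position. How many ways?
Fix one position: (7-1)! = 720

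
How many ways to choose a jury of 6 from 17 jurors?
C(17,6) = 17!/(6!×11!) = 12376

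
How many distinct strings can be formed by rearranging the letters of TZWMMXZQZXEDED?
14! / (2! × 1! × 2! × 2! × 3! × 2! × 1! × 1!) = 908107200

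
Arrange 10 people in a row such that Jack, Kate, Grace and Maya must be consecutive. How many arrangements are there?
Treat the 4 as one block: (10-4+1)! × 4! = 5040 × 24 = 120960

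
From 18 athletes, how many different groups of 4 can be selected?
C(18,4) = 18!/(4!×14!) = 3060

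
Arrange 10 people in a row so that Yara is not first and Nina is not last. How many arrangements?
By inclusion-exclusion: 10! - 2×(10-1)! + (10-2)! = 3628800 - 725760 + 40320 = 2943360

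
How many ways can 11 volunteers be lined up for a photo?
11! = 39916800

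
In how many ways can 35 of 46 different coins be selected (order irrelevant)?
C(46,35) = 46!/(35!×11!) = 13340783196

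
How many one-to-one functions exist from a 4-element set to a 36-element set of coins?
P(36,4) = 36!/(36-4)! = 1413720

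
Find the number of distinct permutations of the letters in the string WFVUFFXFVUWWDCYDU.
17! / (3! × 4! × 1! × 3! × 2! × 1! × 2! × 1!) = 102918816000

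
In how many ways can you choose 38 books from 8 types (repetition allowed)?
C(38+8-1, 8-1) = C(45, 7) = 45379620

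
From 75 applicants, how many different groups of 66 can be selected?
C(75,66) = 75!/(66!×9!) = 125595622175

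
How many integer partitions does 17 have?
Pentagonal recurrence p(n) = p(n-1) + p(n-2) - p(n-5) - p(n-7) + p(n-12) + p(n-15) - ... gives p(0..16) = 1, 1, 2, 3, 5, 7, 11, 15, 22, 30, 42, 56, 77, 101, 135, 176, 231. p(17) = p(16) + p(15) - p(12) - p(10) + p(5) + p(2) = 231 + 176 - 77 - 42 + 7 + 2 = 297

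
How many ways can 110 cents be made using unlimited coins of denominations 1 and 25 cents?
Coefficient of x^110 in 1/(1-x^1) · 1/(1-x^25). Use j coins of 25 for j = 0..⌊110/25⌋ = 4, the rest in 1s: 4 + 1 = 5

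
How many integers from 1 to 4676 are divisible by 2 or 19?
⌊4676/2⌋ + ⌊4676/19⌋ - ⌊4676/38⌋ = 2338 + 246 - 123 = 2461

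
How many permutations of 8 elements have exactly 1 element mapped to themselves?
Choose the 1 fixed point C(8,1) = 8, derange the rest: !7 = Σ_{j=0}^{7} (-1)^j·7!/j! = 5040 - 5040 + 2520 - 840 + 210 - 42 + 7 - 1 = 1854. Product = 8 × 1854 = 14832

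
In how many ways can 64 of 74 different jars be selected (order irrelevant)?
C(74,64) = 74!/(64!×10!) = 718406958841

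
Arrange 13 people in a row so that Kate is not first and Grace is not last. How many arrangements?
By inclusion-exclusion: 13! - 2×(13-1)! + (13-2)! = 6227020800 - 958003200 + 39916800 = 5308934400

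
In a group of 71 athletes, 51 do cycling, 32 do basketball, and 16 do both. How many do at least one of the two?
|A∪B| = |A| + |B| - |A∩B| = 51 + 32 - 16 = 67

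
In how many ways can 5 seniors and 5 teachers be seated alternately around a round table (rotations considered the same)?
Fix one of the seniors: (5-1)! ways for the remaining seniors, × 5! ways for the teachers = 24 × 120 = 2880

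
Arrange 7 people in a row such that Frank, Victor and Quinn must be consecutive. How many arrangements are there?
Treat the 3 as one block: (7-3+1)! × 3! = 120 × 6 = 720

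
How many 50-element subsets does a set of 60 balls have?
C(60,50) = 60!/(50!×10!) = 75394027566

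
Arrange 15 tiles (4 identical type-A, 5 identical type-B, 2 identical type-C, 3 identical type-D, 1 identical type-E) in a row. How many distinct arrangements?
15! / (4! × 5! × 2! × 3! × 1!) = 37837800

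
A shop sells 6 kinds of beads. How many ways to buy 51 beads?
C(51+6-1, 6-1) = C(56, 5) = 3819816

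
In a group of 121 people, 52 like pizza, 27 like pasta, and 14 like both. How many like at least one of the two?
|A∪B| = |A| + |B| - |A∩B| = 52 + 27 - 14 = 65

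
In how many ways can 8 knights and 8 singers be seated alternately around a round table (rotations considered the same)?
Fix one of the knights: (8-1)! ways for the remaining knights, × 8! ways for the singers = 5040 × 40320 = 203212800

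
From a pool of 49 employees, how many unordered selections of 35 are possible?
C(49,35) = 49!/(35!×14!) = 675248872536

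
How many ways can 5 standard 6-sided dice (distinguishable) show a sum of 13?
Coefficient of x^13 in (x + x² + ... + x^6)^5. By inclusion-exclusion on dice exceeding 6: Σ_j (-1)^j C(5,j)·C(13-1-6j, 4) = C(5,0)·C(12,4) - C(5,1)·C(6,4) = 1·495 - 5·15 = 420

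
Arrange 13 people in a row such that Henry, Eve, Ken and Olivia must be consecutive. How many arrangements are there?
Treat the 4 as one block: (13-4+1)! × 4! = 3628800 × 24 = 87091200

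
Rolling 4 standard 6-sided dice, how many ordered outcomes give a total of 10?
Coefficient of x^10 in (x + x² + ... + x^6)^4. By inclusion-exclusion on dice exceeding 6: Σ_j (-1)^j C(4,j)·C(10-1-6j, 3) = C(4,0)·C(9,3) - C(4,1)·C(3,3) = 1·84 - 4·1 = 80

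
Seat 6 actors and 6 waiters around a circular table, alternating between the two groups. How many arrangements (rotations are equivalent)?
Fix one of the actors: (6-1)! ways for the remaining actors, × 6! ways for the waiters = 120 × 720 = 86400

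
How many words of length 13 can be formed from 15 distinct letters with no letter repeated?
P(15,13) = 15!/(15-13)! = 653837184000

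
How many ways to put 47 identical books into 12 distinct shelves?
C(47+12-1, 12-1) = C(58, 11) = 227692286640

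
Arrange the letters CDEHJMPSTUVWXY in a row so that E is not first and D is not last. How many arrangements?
By inclusion-exclusion: 14! - 2×(14-1)! + (14-2)! = 87178291200 - 12454041600 + 479001600 = 75203251200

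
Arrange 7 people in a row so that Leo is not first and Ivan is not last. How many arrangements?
By inclusion-exclusion: 7! - 2×(7-1)! + (7-2)! = 5040 - 1440 + 120 = 3720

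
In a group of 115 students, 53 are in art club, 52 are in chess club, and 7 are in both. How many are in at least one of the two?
|A∪B| = |A| + |B| - |A∩B| = 53 + 52 - 7 = 98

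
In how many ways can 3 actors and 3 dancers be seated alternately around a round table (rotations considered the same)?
Fix one of the actors: (3-1)! ways for the remaining actors, × 3! ways for the dancers = 2 × 6 = 12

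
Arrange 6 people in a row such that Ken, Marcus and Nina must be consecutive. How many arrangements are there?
Treat the 3 as one block: (6-3+1)! × 3! = 24 × 6 = 144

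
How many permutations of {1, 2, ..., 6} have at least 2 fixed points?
Exactly j fixed points: C(6,j)·!(6-j); sum over j ≥ 2 (derangement numbers via !m = (m-1)·(!(m-1) + !(m-2)): !0..!4 = 1, 0, 1, 2, 9). Σ_{j=2}^{6} C(6,j)·!(6-j) = C(6,2)·!4 + C(6,3)·!3 + C(6,4)·!2 + C(6,5)·!1 + C(6,6)·!0 = 15·9 + 20·2 + 15·1 + 6·0 + 1·1 = 191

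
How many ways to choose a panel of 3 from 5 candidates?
C(5,3) = 5!/(3!×2!) = 10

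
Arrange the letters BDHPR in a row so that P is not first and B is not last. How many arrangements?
By inclusion-exclusion: 5! - 2×(5-1)! + (5-2)! = 120 - 48 + 6 = 78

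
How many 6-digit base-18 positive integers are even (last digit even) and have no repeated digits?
Last∈{0,2,4,6,8,10,12,14,16}. Last=0: 742560. Last nonzero: 8×16×P(16,4) = 5591040. Total = 6333600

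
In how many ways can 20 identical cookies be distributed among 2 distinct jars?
C(20+2-1, 2-1) = C(21, 1) = 21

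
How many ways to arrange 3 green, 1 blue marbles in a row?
4! / (3! × 1!) = 4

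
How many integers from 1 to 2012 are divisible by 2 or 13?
⌊2012/2⌋ + ⌊2012/13⌋ - ⌊2012/26⌋ = 1006 + 154 - 77 = 1083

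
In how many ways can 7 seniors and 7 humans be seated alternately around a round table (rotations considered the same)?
Fix one of the seniors: (7-1)! ways for the remaining seniors, × 7! ways for the humans = 720 × 5040 = 3628800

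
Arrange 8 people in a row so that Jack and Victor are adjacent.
Treat as block: (8-1)! × 2! = 5040 × 2 = 10080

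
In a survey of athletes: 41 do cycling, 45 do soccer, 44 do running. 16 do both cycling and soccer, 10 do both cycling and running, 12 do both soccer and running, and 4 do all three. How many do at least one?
|A∪B∪C| = 41+45+44-16-10-12+4 = 96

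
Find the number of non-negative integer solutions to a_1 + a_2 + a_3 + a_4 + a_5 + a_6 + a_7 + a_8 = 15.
C(15+8-1, 8-1) = C(22, 7) = 170544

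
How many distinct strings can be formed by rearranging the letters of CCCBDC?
6! / (1! × 1! × 4!) = 30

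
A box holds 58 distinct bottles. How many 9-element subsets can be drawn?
C(58,9) = 58!/(9!×49!) = 10648873950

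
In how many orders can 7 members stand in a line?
7! = 5040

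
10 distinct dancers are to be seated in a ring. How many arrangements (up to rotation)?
Circular: fix one position, arrange the rest. (10-1)! = 362880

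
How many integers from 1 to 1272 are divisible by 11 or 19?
⌊1272/11⌋ + ⌊1272/19⌋ - ⌊1272/209⌋ = 115 + 66 - 6 = 175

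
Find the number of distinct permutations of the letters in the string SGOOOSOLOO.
10! / (1! × 1! × 2! × 6!) = 2520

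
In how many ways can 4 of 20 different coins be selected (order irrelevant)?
C(20,4) = 20!/(4!×16!) = 4845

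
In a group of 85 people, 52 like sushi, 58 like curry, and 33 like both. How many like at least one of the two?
|A∪B| = |A| + |B| - |A∩B| = 52 + 58 - 33 = 77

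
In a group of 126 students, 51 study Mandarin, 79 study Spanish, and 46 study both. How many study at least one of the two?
|A∪B| = |A| + |B| - |A∩B| = 51 + 79 - 46 = 84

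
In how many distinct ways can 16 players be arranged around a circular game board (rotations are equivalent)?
Circular: fix one position, arrange the rest. (16-1)! = 1307674368000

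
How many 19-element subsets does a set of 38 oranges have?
C(38,19) = 38!/(19!×19!) = 35345263800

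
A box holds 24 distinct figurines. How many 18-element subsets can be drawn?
C(24,18) = 24!/(18!×6!) = 134596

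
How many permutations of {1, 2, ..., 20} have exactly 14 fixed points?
Choose the 14 fixed points C(20,14) = 38760, derange the rest: !6 = Σ_{j=0}^{6} (-1)^j·6!/j! = 720 - 720 + 360 - 120 + 30 - 6 + 1 = 265. Product = 38760 × 265 = 10271400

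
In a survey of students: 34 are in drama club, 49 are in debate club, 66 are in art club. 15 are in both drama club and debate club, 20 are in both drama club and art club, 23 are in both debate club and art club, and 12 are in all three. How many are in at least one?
|A∪B∪C| = 34+49+66-15-20-23+12 = 103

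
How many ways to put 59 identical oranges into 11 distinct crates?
C(59+11-1, 11-1) = C(69, 10) = 340032449328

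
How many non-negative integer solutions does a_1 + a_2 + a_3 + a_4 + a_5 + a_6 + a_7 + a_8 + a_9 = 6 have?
C(6+9-1, 9-1) = C(14, 8) = 3003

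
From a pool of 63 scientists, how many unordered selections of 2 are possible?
C(63,2) = 63!/(2!×61!) = 1953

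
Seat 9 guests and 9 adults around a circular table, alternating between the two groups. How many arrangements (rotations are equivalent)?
Fix one of the guests: (9-1)! ways for the remaining guests, × 9! ways for the adults = 40320 × 362880 = 14631321600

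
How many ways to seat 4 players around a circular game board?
Circular: fix one position, arrange the rest. (4-1)! = 6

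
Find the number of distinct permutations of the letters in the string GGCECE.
6! / (2! × 2! × 2!) = 90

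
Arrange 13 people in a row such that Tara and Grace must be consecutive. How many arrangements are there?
Treat the 2 as one block: (13-2+1)! × 2! = 479001600 × 2 = 958003200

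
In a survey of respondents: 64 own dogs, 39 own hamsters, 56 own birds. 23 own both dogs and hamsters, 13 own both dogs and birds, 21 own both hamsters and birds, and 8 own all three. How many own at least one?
|A∪B∪C| = 64+39+56-23-13-21+8 = 110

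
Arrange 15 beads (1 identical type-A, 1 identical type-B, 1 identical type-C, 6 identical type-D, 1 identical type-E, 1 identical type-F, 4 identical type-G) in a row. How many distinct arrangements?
15! / (1! × 1! × 1! × 6! × 1! × 1! × 4!) = 75675600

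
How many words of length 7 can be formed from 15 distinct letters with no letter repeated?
P(15,7) = 15!/(15-7)! = 32432400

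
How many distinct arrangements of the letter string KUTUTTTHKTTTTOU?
15! / (1! × 1! × 8! × 3! × 2!) = 2702700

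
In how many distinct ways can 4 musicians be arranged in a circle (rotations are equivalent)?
Circular: fix one position, arrange the rest. (4-1)! = 6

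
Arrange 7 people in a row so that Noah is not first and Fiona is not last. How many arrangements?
By inclusion-exclusion: 7! - 2×(7-1)! + (7-2)! = 5040 - 1440 + 120 = 3720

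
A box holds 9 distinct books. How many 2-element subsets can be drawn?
C(9,2) = 9!/(2!×7!) = 36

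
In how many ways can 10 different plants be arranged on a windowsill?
10! = 3628800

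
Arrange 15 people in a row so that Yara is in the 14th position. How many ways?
Fix one position: (15-1)! = 87178291200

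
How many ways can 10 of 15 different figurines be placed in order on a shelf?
P(15,10) = 15!/(15-10)! = 10897286400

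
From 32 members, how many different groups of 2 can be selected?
C(32,2) = 32!/(2!×30!) = 496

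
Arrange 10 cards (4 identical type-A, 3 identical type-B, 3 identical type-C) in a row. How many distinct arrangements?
10! / (4! × 3! × 3!) = 4200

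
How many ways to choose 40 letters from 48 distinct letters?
C(48,40) = 48!/(40!×8!) = 377348994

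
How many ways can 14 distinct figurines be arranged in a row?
14! = 87178291200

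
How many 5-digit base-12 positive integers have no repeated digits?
First digit: 11 choices (nonzero). Then descending: 11 × 11 × 10 × 9 × 8 = 87120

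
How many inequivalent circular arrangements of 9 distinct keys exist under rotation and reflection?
(9-1)!/2 = 40320/2 = 20160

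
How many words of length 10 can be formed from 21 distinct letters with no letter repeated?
P(21,10) = 21!/(21-10)! = 1279935820800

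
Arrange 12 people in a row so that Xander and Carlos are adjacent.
Treat as block: (12-1)! × 2! = 39916800 × 2 = 79833600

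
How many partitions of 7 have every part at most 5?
Let r_j(i) = number of partitions of i into parts ≤ j, for i = 0..7. r_1(i) = 1 for all i; r_j(i) = r_{j-1}(i) + r_j(i-j). Rows j = 2..5: ≤2: 1 1 2 2 3 3 4 4; ≤3: 1 1 2 3 4 5 7 8; ≤4: 1 1 2 3 5 6 9 11; ≤5: 1 1 2 3 5 7 10 13. r_5(7) = 13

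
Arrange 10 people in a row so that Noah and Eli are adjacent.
Treat as block: (10-1)! × 2! = 362880 × 2 = 725760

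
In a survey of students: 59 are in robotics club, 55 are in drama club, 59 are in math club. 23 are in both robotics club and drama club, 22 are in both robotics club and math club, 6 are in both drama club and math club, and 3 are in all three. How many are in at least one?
|A∪B∪C| = 59+55+59-23-22-6+3 = 125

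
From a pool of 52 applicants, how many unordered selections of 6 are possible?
C(52,6) = 52!/(6!×46!) = 20358520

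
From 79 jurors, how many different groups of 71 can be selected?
C(79,71) = 79!/(71!×8!) = 26088783435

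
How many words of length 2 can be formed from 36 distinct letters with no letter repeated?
P(36,2) = 36!/(36-2)! = 1260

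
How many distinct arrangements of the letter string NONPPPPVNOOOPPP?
15! / (3! × 1! × 7! × 4!) = 1801800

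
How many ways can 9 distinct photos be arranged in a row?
9! = 362880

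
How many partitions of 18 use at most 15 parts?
By conjugation, equals partitions of 18 into parts ≤ 15. Let r_j(i) = number of partitions of i into parts ≤ j, for i = 0..18. r_1(i) = 1 for all i; r_j(i) = r_{j-1}(i) + r_j(i-j). Rows j = 2..15: ≤2: 1 1 2 2 3 3 4 4 5 5 6 6 7 7 8 8 9 9 10; ≤3: 1 1 2 3 4 5 7 8 10 12 14 16 19 21 24 27 30 33 37; ≤4: 1 1 2 3 5 6 9 11 15 18 23 27 34 39 47 54 64 72 84; ≤5: 1 1 2 3 5 7 10 13 18 23 30 37 47 57 70 84 101 119 141; ≤6: 1 1 2 3 5 7 11 14 20 26 35 44 58 71 90 110 136 163 199; ≤7: 1 1 2 3 5 7 11 15 21 28 38 49 65 82 105 131 164 201 248; ≤8: 1 1 2 3 5 7 11 15 22 29 40 52 70 89 116 146 186 230 288; ≤9: 1 1 2 3 5 7 11 15 22 30 41 54 73 94 123 157 201 252 318; ≤10: 1 1 2 3 5 7 11 15 22 30 42 55 75 97 128 164 212 267 340; ≤11: 1 1 2 3 5 7 11 15 22 30 42 56 76 99 131 169 219 278 355; ≤12: 1 1 2 3 5 7 11 15 22 30 42 56 77 100 133 172 224 285 366; ≤13: 1 1 2 3 5 7 11 15 22 30 42 56 77 101 134 174 227 290 373; ≤14: 1 1 2 3 5 7 11 15 22 30 42 56 77 101 135 175 229 293 378; ≤15: 1 1 2 3 5 7 11 15 22 30 42 56 77 101 135 176 230 295 381. r_15(18) = 381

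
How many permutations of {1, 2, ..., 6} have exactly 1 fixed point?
Choose the 1 fixed point C(6,1) = 6, derange the rest: !5 = Σ_{j=0}^{5} (-1)^j·5!/j! = 120 - 120 + 60 - 20 + 5 - 1 = 44. Product = 6 × 44 = 264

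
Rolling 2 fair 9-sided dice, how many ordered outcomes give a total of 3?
Coefficient of x^3 in (x + x² + ... + x^9)^2. By inclusion-exclusion on dice exceeding 9: Σ_j (-1)^j C(2,j)·C(3-1-9j, 1) = C(2,0)·C(2,1) = 1·2 = 2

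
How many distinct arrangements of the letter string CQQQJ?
5! / (1! × 3! × 1!) = 20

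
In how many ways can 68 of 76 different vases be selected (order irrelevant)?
C(76,68) = 76!/(68!×8!) = 18855883575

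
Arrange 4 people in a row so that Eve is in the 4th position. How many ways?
Fix one position: (4-1)! = 6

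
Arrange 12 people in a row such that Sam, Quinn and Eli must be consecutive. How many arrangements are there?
Treat the 3 as one block: (12-3+1)! × 3! = 3628800 × 6 = 21772800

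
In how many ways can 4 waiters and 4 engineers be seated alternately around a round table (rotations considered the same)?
Fix one of the waiters: (4-1)! ways for the remaining waiters, × 4! ways for the engineers = 6 × 24 = 144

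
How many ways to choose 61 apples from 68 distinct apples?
C(68,61) = 68!/(61!×7!) = 969443904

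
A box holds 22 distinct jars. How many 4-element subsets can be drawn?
C(22,4) = 22!/(4!×18!) = 7315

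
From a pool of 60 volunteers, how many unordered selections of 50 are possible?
C(60,50) = 60!/(50!×10!) = 75394027566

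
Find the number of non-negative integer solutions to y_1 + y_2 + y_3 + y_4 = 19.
C(19+4-1, 4-1) = C(22, 3) = 1540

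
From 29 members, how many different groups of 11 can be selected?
C(29,11) = 29!/(11!×18!) = 34597290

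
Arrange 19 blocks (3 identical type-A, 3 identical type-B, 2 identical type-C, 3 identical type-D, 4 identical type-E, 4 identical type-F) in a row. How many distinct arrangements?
19! / (3! × 3! × 2! × 3! × 4! × 4!) = 488864376000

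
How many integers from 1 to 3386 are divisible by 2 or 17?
⌊3386/2⌋ + ⌊3386/17⌋ - ⌊3386/34⌋ = 1693 + 199 - 99 = 1793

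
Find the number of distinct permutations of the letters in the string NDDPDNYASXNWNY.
14! / (1! × 1! × 1! × 3! × 2! × 1! × 4! × 1!) = 302702400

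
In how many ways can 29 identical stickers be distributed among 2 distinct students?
C(29+2-1, 2-1) = C(30, 1) = 30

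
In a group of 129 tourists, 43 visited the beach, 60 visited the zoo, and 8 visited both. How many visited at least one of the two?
|A∪B| = |A| + |B| - |A∩B| = 43 + 60 - 8 = 95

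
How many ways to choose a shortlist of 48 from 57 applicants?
C(57,48) = 57!/(48!×9!) = 8996462475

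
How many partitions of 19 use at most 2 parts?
By conjugation, equals partitions of 19 into parts ≤ 2. Let r_j(i) = number of partitions of i into parts ≤ j, for i = 0..19. r_1(i) = 1 for all i; r_j(i) = r_{j-1}(i) + r_j(i-j). Rows j = 2..2: ≤2: 1 1 2 2 3 3 4 4 5 5 6 6 7 7 8 8 9 9 10 10. r_2(19) = 10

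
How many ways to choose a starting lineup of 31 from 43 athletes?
C(43,31) = 43!/(31!×12!) = 15338678264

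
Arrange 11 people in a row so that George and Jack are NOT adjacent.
Total - adjacent = 11! - (11-1)!×2 = 39916800 - 7257600 = 32659200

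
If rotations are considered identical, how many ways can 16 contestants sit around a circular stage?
Circular: fix one position, arrange the rest. (16-1)! = 1307674368000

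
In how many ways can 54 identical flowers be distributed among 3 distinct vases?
C(54+3-1, 3-1) = C(56, 2) = 1540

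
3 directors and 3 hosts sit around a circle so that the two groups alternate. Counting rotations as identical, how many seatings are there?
Fix one of the directors: (3-1)! ways for the remaining directors, × 3! ways for the hosts = 2 × 6 = 12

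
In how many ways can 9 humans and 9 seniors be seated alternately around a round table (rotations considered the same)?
Fix one of the humans: (9-1)! ways for the remaining humans, × 9! ways for the seniors = 40320 × 362880 = 14631321600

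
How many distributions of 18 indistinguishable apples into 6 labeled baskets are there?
C(18+6-1, 6-1) = C(23, 5) = 33649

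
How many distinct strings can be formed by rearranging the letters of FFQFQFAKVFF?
11! / (1! × 2! × 1! × 1! × 6!) = 27720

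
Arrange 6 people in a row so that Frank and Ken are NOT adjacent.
Total - adjacent = 6! - (6-1)!×2 = 720 - 240 = 480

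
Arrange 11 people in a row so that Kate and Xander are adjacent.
Treat as block: (11-1)! × 2! = 3628800 × 2 = 7257600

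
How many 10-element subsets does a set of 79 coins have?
C(79,10) = 79!/(10!×69!) = 1440680596355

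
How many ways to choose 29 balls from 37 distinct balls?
C(37,29) = 37!/(29!×8!) = 38608020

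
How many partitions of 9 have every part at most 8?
Let r_j(i) = number of partitions of i into parts ≤ j, for i = 0..9. r_1(i) = 1 for all i; r_j(i) = r_{j-1}(i) + r_j(i-j). Rows j = 2..8: ≤2: 1 1 2 2 3 3 4 4 5 5; ≤3: 1 1 2 3 4 5 7 8 10 12; ≤4: 1 1 2 3 5 6 9 11 15 18; ≤5: 1 1 2 3 5 7 10 13 18 23; ≤6: 1 1 2 3 5 7 11 14 20 26; ≤7: 1 1 2 3 5 7 11 15 21 28; ≤8: 1 1 2 3 5 7 11 15 22 29. r_8(9) = 29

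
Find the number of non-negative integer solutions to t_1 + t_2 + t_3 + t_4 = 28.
C(28+4-1, 4-1) = C(31, 3) = 4495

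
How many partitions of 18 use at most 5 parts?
By conjugation, equals partitions of 18 into parts ≤ 5. Let r_j(i) = number of partitions of i into parts ≤ j, for i = 0..18. r_1(i) = 1 for all i; r_j(i) = r_{j-1}(i) + r_j(i-j). Rows j = 2..5: ≤2: 1 1 2 2 3 3 4 4 5 5 6 6 7 7 8 8 9 9 10; ≤3: 1 1 2 3 4 5 7 8 10 12 14 16 19 21 24 27 30 33 37; ≤4: 1 1 2 3 5 6 9 11 15 18 23 27 34 39 47 54 64 72 84; ≤5: 1 1 2 3 5 7 10 13 18 23 30 37 47 57 70 84 101 119 141. r_5(18) = 141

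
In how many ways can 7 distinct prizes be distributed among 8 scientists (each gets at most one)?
P(8,7) = 8!/(8-7)! = 40320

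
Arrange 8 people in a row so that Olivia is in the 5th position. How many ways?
Fix one position: (8-1)! = 5040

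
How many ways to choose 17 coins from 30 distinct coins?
C(30,17) = 30!/(17!×13!) = 119759850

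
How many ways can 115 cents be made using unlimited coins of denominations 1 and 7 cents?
Coefficient of x^115 in 1/(1-x^1) · 1/(1-x^7). Use j coins of 7 for j = 0..⌊115/7⌋ = 16, the rest in 1s: 16 + 1 = 17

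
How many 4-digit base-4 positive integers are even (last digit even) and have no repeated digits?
Last∈{0,2}. Last=0: 6. Last nonzero: 1×2×P(2,2) = 4. Total = 10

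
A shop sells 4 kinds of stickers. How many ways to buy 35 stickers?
C(35+4-1, 4-1) = C(38, 3) = 8436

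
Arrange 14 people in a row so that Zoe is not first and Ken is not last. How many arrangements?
By inclusion-exclusion: 14! - 2×(14-1)! + (14-2)! = 87178291200 - 12454041600 + 479001600 = 75203251200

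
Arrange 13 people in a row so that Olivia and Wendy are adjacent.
Treat as block: (13-1)! × 2! = 479001600 × 2 = 958003200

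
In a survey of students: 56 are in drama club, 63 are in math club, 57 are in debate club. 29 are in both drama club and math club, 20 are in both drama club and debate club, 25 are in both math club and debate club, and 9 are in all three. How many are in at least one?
|A∪B∪C| = 56+63+57-29-20-25+9 = 111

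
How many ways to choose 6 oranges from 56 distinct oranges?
C(56,6) = 56!/(6!×50!) = 32468436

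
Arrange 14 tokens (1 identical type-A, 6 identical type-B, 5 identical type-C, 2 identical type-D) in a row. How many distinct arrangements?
14! / (1! × 6! × 5! × 2!) = 504504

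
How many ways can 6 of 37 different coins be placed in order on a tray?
P(37,6) = 37!/(37-6)! = 1673844480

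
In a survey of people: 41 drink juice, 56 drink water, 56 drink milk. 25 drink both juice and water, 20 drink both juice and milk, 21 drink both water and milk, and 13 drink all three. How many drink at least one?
|A∪B∪C| = 41+56+56-25-20-21+13 = 100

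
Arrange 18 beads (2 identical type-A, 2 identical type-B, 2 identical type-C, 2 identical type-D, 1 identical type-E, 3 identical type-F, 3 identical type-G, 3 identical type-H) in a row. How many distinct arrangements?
18! / (2! × 2! × 2! × 2! × 1! × 3! × 3! × 3!) = 1852538688000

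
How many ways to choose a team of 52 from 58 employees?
C(58,52) = 58!/(52!×6!) = 40475358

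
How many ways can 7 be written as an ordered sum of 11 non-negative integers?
C(7+11-1, 11-1) = C(17, 10) = 19448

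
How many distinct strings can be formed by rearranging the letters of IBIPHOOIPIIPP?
13! / (1! × 4! × 2! × 1! × 5!) = 1081080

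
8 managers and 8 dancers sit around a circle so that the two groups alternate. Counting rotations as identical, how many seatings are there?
Fix one of the managers: (8-1)! ways for the remaining managers, × 8! ways for the dancers = 5040 × 40320 = 203212800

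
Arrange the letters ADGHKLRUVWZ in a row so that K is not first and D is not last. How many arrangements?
By inclusion-exclusion: 11! - 2×(11-1)! + (11-2)! = 39916800 - 7257600 + 362880 = 33022080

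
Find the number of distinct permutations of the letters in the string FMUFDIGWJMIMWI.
14! / (2! × 3! × 1! × 2! × 3! × 1! × 1! × 1!) = 605404800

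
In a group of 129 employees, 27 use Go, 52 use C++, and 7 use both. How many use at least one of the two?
|A∪B| = |A| + |B| - |A∩B| = 27 + 52 - 7 = 72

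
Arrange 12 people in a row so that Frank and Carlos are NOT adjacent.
Total - adjacent = 12! - (12-1)!×2 = 479001600 - 79833600 = 399168000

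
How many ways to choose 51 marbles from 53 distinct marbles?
C(53,51) = 53!/(51!×2!) = 1378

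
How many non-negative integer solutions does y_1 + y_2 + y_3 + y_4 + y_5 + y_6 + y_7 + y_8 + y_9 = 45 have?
C(45+9-1, 9-1) = C(53, 8) = 886322710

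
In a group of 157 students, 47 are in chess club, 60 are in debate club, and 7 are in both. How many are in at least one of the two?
|A∪B| = |A| + |B| - |A∩B| = 47 + 60 - 7 = 100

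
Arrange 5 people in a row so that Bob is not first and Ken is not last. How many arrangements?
By inclusion-exclusion: 5! - 2×(5-1)! + (5-2)! = 120 - 48 + 6 = 78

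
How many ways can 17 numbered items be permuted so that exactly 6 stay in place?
Choose the 6 fixed points C(17,6) = 12376, derange the rest: !11 = Σ_{j=0}^{11} (-1)^j·11!/j! = 39916800 - 39916800 + 19958400 - 6652800 + 1663200 - 332640 + 55440 - 7920 + 990 - 110 + 11 - 1 = 14684570. Product = 12376 × 14684570 = 181736238320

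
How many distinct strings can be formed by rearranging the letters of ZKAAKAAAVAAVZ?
13! / (2! × 2! × 7! × 2!) = 154440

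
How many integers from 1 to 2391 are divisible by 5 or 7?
⌊2391/5⌋ + ⌊2391/7⌋ - ⌊2391/35⌋ = 478 + 341 - 68 = 751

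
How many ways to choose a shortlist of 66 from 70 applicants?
C(70,66) = 70!/(66!×4!) = 916895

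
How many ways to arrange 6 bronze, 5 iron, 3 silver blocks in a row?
14! / (6! × 5! × 3!) = 168168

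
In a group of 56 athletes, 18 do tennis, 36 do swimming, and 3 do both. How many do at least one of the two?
|A∪B| = |A| + |B| - |A∩B| = 18 + 36 - 3 = 51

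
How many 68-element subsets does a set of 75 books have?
C(75,68) = 75!/(68!×7!) = 1984829850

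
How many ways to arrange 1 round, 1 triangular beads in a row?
2! / (1! × 1!) = 2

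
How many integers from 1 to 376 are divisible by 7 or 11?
⌊376/7⌋ + ⌊376/11⌋ - ⌊376/77⌋ = 53 + 34 - 4 = 83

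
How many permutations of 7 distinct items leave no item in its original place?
!7 = Σ_{j=0}^{7} (-1)^j·7!/j! = 5040 - 5040 + 2520 - 840 + 210 - 42 + 7 - 1 = 1854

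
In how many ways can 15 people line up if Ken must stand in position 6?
Fix one position: (15-1)! = 87178291200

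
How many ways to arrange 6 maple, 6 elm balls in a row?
12! / (6! × 6!) = 924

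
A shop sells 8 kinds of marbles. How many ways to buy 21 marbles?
C(21+8-1, 8-1) = C(28, 7) = 1184040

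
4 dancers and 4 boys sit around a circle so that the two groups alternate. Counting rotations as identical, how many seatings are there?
Fix one of the dancers: (4-1)! ways for the remaining dancers, × 4! ways for the boys = 6 × 24 = 144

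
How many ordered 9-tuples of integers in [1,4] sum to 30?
Coefficient of x^30 in (x + x² + ... + x^4)^9. By inclusion-exclusion on dice exceeding 4: Σ_j (-1)^j C(9,j)·C(30-1-4j, 8) = C(9,0)·C(29,8) - C(9,1)·C(25,8) + C(9,2)·C(21,8) - C(9,3)·C(17,8) + C(9,4)·C(13,8) - C(9,5)·C(9,8) = 1·4292145 - 9·1081575 + 36·203490 - 84·24310 + 126·1287 - 126·9 = 2598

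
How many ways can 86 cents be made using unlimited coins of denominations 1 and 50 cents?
Coefficient of x^86 in 1/(1-x^1) · 1/(1-x^50). Use j coins of 50 for j = 0..⌊86/50⌋ = 1, the rest in 1s: 1 + 1 = 2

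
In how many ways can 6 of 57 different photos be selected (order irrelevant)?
C(57,6) = 57!/(6!×51!) = 36288252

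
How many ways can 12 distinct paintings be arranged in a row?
12! = 479001600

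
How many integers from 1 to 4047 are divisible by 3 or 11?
⌊4047/3⌋ + ⌊4047/11⌋ - ⌊4047/33⌋ = 1349 + 367 - 122 = 1594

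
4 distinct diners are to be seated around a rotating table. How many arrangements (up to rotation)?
Circular: fix one position, arrange the rest. (4-1)! = 6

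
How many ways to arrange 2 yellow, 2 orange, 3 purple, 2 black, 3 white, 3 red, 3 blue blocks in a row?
18! / (2! × 2! × 3! × 2! × 3! × 3! × 3!) = 617512896000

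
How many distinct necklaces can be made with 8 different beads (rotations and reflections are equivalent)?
(8-1)!/2 = 5040/2 = 2520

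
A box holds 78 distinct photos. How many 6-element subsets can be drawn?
C(78,6) = 78!/(6!×72!) = 256851595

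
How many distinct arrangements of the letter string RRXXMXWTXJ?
10! / (1! × 1! × 4! × 1! × 2! × 1!) = 75600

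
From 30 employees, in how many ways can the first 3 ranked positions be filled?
P(30,3) = 30!/(30-3)! = 24360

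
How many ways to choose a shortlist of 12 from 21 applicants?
C(21,12) = 21!/(12!×9!) = 293930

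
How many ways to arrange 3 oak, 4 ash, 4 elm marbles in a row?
11! / (3! × 4! × 4!) = 11550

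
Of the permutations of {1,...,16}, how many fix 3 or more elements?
Exactly j fixed points: C(16,j)·!(16-j); sum over j ≥ 3 (derangement numbers via !m = (m-1)·(!(m-1) + !(m-2)): !0..!13 = 1, 0, 1, 2, 9, 44, 265, 1854, 14833, 133496, 1334961, 14684570, 176214841, 2290792932). Σ_{j=3}^{16} C(16,j)·!(16-j) = C(16,3)·!13 + C(16,4)·!12 + C(16,5)·!11 + C(16,6)·!10 + C(16,7)·!9 + C(16,8)·!8 + C(16,9)·!7 + C(16,10)·!6 + C(16,11)·!5 + C(16,12)·!4 + C(16,13)·!3 + C(16,14)·!2 + C(16,15)·!1 + C(16,16)·!0 = 560·2290792932 + 1820·176214841 + 4368·14684570 + 8008·1334961 + 11440·133496 + 12870·14833 + 11440·1854 + 8008·265 + 4368·44 + 1820·9 + 560·2 + 120·1 + 16·0 + 1·1 = 1680129258631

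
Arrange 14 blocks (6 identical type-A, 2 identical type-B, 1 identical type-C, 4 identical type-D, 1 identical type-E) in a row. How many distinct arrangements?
14! / (6! × 2! × 1! × 4! × 1!) = 2522520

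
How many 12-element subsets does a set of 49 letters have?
C(49,12) = 49!/(12!×37!) = 92263734836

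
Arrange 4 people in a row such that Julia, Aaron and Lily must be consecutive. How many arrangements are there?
Treat the 3 as one block: (4-3+1)! × 3! = 2 × 6 = 12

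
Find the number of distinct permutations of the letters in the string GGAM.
4! / (1! × 1! × 2!) = 12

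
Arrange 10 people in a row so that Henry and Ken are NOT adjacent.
Total - adjacent = 10! - (10-1)!×2 = 3628800 - 725760 = 2903040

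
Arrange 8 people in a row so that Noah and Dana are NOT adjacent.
Total - adjacent = 8! - (8-1)!×2 = 40320 - 10080 = 30240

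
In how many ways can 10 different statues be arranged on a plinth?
10! = 3628800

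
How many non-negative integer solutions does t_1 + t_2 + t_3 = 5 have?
C(5+3-1, 3-1) = C(7, 2) = 21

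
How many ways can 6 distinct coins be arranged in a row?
6! = 720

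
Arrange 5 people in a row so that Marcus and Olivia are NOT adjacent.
Total - adjacent = 5! - (5-1)!×2 = 120 - 48 = 72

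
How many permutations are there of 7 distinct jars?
7! = 5040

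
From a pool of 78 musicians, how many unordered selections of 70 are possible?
C(78,70) = 78!/(70!×8!) = 23446881315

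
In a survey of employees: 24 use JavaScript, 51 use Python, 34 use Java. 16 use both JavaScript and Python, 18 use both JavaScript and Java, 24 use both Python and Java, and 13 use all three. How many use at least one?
|A∪B∪C| = 24+51+34-16-18-24+13 = 64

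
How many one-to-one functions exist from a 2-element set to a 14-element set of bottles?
P(14,2) = 14!/(14-2)! = 182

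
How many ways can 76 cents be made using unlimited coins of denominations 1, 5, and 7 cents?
Coefficient of x^76 in 1/(1-x^1) · 1/(1-x^5) · 1/(1-x^7). Case on j = number of 7-cent coins (j = 0..10); remainder r = 76 - 7j is made from {1,5} in ⌊r/5⌋+1 ways. r = 76, 69, 62, 55, 48, 41, 34, 27, 20, 13, 6 → 16 + 14 + 13 + 12 + 10 + 9 + 7 + 6 + 5 + 3 + 2 = 97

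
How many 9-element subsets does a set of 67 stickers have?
C(67,9) = 67!/(9!×58!) = 42757703560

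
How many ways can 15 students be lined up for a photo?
15! = 1307674368000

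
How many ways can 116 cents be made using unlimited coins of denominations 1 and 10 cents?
Coefficient of x^116 in 1/(1-x^1) · 1/(1-x^10). Use j coins of 10 for j = 0..⌊116/10⌋ = 11, the rest in 1s: 11 + 1 = 12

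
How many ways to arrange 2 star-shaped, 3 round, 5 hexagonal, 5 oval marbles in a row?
15! / (2! × 3! × 5! × 5!) = 7567560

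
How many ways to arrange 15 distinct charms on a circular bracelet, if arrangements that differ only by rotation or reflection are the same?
(15-1)!/2 = 87178291200/2 = 43589145600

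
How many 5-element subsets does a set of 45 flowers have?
C(45,5) = 45!/(5!×40!) = 1221759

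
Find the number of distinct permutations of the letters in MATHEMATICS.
11! / (2! × 2! × 2! × 1! × 1! × 1! × 1! × 1!) = 4989600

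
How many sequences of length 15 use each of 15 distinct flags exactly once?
15! = 1307674368000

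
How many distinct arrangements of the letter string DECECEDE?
8! / (4! × 2! × 2!) = 420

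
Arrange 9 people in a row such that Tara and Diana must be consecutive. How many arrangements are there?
Treat the 2 as one block: (9-2+1)! × 2! = 40320 × 2 = 80640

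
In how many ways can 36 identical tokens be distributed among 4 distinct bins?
C(36+4-1, 4-1) = C(39, 3) = 9139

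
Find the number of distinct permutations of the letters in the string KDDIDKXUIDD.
11! / (1! × 2! × 5! × 1! × 2!) = 83160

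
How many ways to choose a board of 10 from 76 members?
C(76,10) = 76!/(10!×66!) = 954526728530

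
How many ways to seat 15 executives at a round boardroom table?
Circular: fix one position, arrange the rest. (15-1)! = 87178291200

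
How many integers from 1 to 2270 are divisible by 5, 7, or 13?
⌊2270/5⌋+⌊2270/7⌋+⌊2270/13⌋ - ⌊2270/35⌋-⌊2270/65⌋-⌊2270/91⌋ + ⌊2270/455⌋ = 454+324+174 - 64-34-24 + 4 = 834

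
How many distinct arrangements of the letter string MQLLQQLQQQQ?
11! / (1! × 3! × 7!) = 1320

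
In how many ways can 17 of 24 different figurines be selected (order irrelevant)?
C(24,17) = 24!/(17!×7!) = 346104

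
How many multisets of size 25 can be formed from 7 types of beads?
C(25+7-1, 7-1) = C(31, 6) = 736281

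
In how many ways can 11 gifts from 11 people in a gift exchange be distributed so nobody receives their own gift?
!11 = Σ_{j=0}^{11} (-1)^j·11!/j! = 39916800 - 39916800 + 19958400 - 6652800 + 1663200 - 332640 + 55440 - 7920 + 990 - 110 + 11 - 1 = 14684570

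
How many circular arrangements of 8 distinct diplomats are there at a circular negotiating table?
Circular: fix one position, arrange the rest. (8-1)! = 5040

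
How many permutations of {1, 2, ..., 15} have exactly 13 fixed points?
Choose the 13 fixed points C(15,13) = 105, derange the rest: !2 = Σ_{j=0}^{2} (-1)^j·2!/j! = 2 - 2 + 1 = 1. Product = 105 × 1 = 105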